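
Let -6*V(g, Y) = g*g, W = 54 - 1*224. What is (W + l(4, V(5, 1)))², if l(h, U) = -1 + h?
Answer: 27889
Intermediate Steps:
W = -170 (W = 54 - 224 = -170)
V(g, Y) = -g²/6 (V(g, Y) = -g*g/6 = -g²/6)
(W + l(4, V(5, 1)))² = (-170 + (-1 + 4))² = (-170 + 3)² = (-167)² = 27889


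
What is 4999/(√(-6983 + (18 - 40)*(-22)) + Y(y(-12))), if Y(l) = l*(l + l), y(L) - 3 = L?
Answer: 809838/32743 - 4999*I*√6499/32743 ≈ 24.733 - 12.308*I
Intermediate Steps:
y(L) = 3 + L
Y(l) = 2*l² (Y(l) = l*(2*l) = 2*l²)
4999/(√(-6983 + (18 - 40)*(-22)) + Y(y(-12))) = 4999/(√(-6983 + (18 - 40)*(-22)) + 2*(3 - 12)²) = 4999/(√(-6983 - 22*(-22)) + 2*(-9)²) = 4999/(√(-6983 + 484) + 2*81) = 4999/(√(-6499) + 162) = 4999/(I*√6499 + 162) = 4999/(162 + I*√6499)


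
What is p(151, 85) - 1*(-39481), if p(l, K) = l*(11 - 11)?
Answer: 39481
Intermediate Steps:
p(l, K) = 0 (p(l, K) = l*0 = 0)
p(151, 85) - 1*(-39481) = 0 - 1*(-39481) = 0 + 39481 = 39481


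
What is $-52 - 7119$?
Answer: $-7171$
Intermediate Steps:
$-52 - 7119 = -7171$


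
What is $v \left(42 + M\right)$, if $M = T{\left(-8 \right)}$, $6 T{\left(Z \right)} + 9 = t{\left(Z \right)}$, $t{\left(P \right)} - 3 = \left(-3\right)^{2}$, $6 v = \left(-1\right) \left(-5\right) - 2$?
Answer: $\frac{85}{4} \approx 21.25$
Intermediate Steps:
$v = \frac{1}{2}$ ($v = \frac{\left(-1\right) \left(-5\right) - 2}{6} = \frac{5 - 2}{6} = \frac{1}{6} \cdot 3 = \frac{1}{2} \approx 0.5$)
$t{\left(P \right)} = 12$ ($t{\left(P \right)} = 3 + \left(-3\right)^{2} = 3 + 9 = 12$)
$T{\left(Z \right)} = \frac{1}{2}$ ($T{\left(Z \right)} = - \frac{3}{2} + \frac{1}{6} \cdot 12 = - \frac{3}{2} + 2 = \frac{1}{2}$)
$M = \frac{1}{2} \approx 0.5$
$v \left(42 + M\right) = \frac{42 + \frac{1}{2}}{2} = \frac{1}{2} \cdot \frac{85}{2} = \frac{85}{4}$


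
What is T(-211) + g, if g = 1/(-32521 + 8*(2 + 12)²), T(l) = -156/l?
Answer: 4828457/6531083 ≈ 0.73930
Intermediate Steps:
g = -1/30953 (g = 1/(-32521 + 8*14²) = 1/(-32521 + 8*196) = 1/(-32521 + 1568) = 1/(-30953) = -1/30953 ≈ -3.2307e-5)
T(-211) + g = -156/(-211) - 1/30953 = -156*(-1/211) - 1/30953 = 156/211 - 1/30953 = 4828457/6531083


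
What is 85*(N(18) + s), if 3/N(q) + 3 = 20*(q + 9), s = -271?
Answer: -4123180/179 ≈ -23035.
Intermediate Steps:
N(q) = 3/(177 + 20*q) (N(q) = 3/(-3 + 20*(q + 9)) = 3/(-3 + 20*(9 + q)) = 3/(-3 + (180 + 20*q)) = 3/(177 + 20*q))
85*(N(18) + s) = 85*(3/(177 + 20*18) - 271) = 85*(3/(177 + 360) - 271) = 85*(3/537 - 271) = 85*(3*(1/537) - 271) = 85*(1/179 - 271) = 85*(-48508/179) = -4123180/179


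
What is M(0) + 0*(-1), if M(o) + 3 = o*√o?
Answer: -3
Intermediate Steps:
M(o) = -3 + o^(3/2) (M(o) = -3 + o*√o = -3 + o^(3/2))
M(0) + 0*(-1) = (-3 + 0^(3/2)) + 0*(-1) = (-3 + 0) + 0 = -3 + 0 = -3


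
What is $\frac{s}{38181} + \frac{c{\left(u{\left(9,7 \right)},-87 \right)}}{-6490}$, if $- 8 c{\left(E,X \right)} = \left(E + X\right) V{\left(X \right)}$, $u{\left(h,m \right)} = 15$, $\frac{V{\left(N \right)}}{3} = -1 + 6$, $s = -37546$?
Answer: $- \frac{4524145}{4505358} \approx -1.0042$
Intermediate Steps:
$V{\left(N \right)} = 15$ ($V{\left(N \right)} = 3 \left(-1 + 6\right) = 3 \cdot 5 = 15$)
$c{\left(E,X \right)} = - \frac{15 E}{8} - \frac{15 X}{8}$ ($c{\left(E,X \right)} = - \frac{\left(E + X\right) 15}{8} = - \frac{15 E + 15 X}{8} = - \frac{15 E}{8} - \frac{15 X}{8}$)
$\frac{s}{38181} + \frac{c{\left(u{\left(9,7 \right)},-87 \right)}}{-6490} = - \frac{37546}{38181} + \frac{\left(- \frac{15}{8}\right) 15 - - \frac{1305}{8}}{-6490} = \left(-37546\right) \frac{1}{38181} + \left(- \frac{225}{8} + \frac{1305}{8}\right) \left(- \frac{1}{6490}\right) = - \frac{37546}{38181} + 135 \left(- \frac{1}{6490}\right) = - \frac{37546}{38181} - \frac{27}{1298} = - \frac{4524145}{4505358}$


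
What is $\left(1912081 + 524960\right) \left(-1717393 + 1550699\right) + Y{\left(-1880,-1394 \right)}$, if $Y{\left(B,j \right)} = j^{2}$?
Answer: $-406238169218$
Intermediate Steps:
$\left(1912081 + 524960\right) \left(-1717393 + 1550699\right) + Y{\left(-1880,-1394 \right)} = \left(1912081 + 524960\right) \left(-1717393 + 1550699\right) + \left(-1394\right)^{2} = 2437041 \left(-166694\right) + 1943236 = -406240112454 + 1943236 = -406238169218$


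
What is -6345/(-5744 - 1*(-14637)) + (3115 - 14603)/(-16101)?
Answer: 1939/143186193 ≈ 1.3542e-5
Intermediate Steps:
-6345/(-5744 - 1*(-14637)) + (3115 - 14603)/(-16101) = -6345/(-5744 + 14637) - 11488*(-1/16101) = -6345/8893 + 11488/16101 = 1939/143186193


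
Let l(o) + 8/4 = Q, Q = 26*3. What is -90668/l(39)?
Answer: -1193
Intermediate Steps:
Q = 78
l(o) = 76 (l(o) = -2 + 78 = 76)
-90668/l(39) = -90668/76 = -90668*1/76 = -1193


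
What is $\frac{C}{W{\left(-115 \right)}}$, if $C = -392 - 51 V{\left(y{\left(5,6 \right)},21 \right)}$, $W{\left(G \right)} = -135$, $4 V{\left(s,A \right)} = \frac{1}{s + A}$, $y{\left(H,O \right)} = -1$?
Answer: $\frac{31411}{10800} \approx 2.9084$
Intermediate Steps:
$V{\left(s,A \right)} = \frac{1}{4 \left(A + s\right)}$ ($V{\left(s,A \right)} = \frac{1}{4 \left(s + A\right)} = \frac{1}{4 \left(A + s\right)}$)
$C = - \frac{31411}{80}$ ($C = -392 - 51 \frac{1}{4 \left(21 - 1\right)} = -392 - 51 \frac{1}{4 \cdot 20} = -392 - 51 \cdot \frac{1}{4} \cdot \frac{1}{20} = -392 - \frac{51}{80} = - \frac{31411}{80} \approx -392.64$)
$\frac{C}{W{\left(-115 \right)}} = - \frac{31411}{80 \left(-135\right)} = \left(- \frac{31411}{80}\right) \left(- \frac{1}{135}\right) = \frac{31411}{10800}$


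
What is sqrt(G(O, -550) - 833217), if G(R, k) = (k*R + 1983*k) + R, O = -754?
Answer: 9*I*sqrt(18641) ≈ 1228.8*I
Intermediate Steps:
G(R, k) = R + 1983*k + R*k (G(R, k) = (R*k + 1983*k) + R = (1983*k + R*k) + R = R + 1983*k + R*k)
sqrt(G(O, -550) - 833217) = sqrt((-754 + 1983*(-550) - 754*(-550)) - 833217) = sqrt((-754 - 1090650 + 414700) - 833217) = sqrt(-676704 - 833217) = sqrt(-1509921) = 9*I*sqrt(18641)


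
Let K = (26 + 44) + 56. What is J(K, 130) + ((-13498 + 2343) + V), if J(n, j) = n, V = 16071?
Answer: 5042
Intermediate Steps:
K = 126 (K = 70 + 56 = 126)
J(K, 130) + ((-13498 + 2343) + V) = 126 + ((-13498 + 2343) + 16071) = 126 + (-11155 + 16071) = 126 + 4916 = 5042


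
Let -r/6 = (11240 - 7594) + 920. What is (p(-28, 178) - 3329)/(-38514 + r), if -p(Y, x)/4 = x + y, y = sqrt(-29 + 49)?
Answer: 1347/21970 + 4*sqrt(5)/32955 ≈ 0.061582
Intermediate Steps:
y = 2*sqrt(5) (y = sqrt(20) = 2*sqrt(5) ≈ 4.4721)
p(Y, x) = -8*sqrt(5) - 4*x (p(Y, x) = -4*(x + 2*sqrt(5)) = -8*sqrt(5) - 4*x)
r = -27396 (r = -6*((11240 - 7594) + 920) = -6*(3646 + 920) = -6*4566 = -27396)
(p(-28, 178) - 3329)/(-38514 + r) = ((-8*sqrt(5) - 4*178) - 3329)/(-38514 - 27396) = ((-8*sqrt(5) - 712) - 3329)/(-65910) = ((-712 - 8*sqrt(5)) - 3329)*(-1/65910) = (-4041 - 8*sqrt(5))*(-1/65910) = 1347/21970 + 4*sqrt(5)/32955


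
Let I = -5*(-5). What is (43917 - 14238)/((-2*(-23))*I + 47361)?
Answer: 29679/48511 ≈ 0.61180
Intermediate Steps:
I = 25
(43917 - 14238)/((-2*(-23))*I + 47361) = (43917 - 14238)/(-2*(-23)*25 + 47361) = 29679/(46*25 + 47361) = 29679/(1150 + 47361) = 29679/48511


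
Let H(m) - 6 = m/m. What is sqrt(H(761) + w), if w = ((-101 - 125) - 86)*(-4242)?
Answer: sqrt(1323511) ≈ 1150.4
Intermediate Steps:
H(m) = 7 (H(m) = 6 + m/m = 6 + 1 = 7)
w = 1323504 (w = (-226 - 86)*(-4242) = -312*(-4242) = 1323504)
sqrt(H(761) + w) = sqrt(7 + 1323504) = sqrt(1323511)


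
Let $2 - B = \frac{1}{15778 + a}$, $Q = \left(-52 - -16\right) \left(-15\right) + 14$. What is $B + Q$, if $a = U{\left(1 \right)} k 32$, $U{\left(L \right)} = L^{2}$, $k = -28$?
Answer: $\frac{8274391}{14882} \approx 556.0$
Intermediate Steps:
$a = -896$ ($a = 1^{2} \left(-28\right) 32 = 1 \left(-28\right) 32 = \left(-28\right) 32 = -896$)
$Q = 554$ ($Q = \left(-52 + 16\right) \left(-15\right) + 14 = \left(-36\right) \left(-15\right) + 14 = 540 + 14 = 554$)
$B = \frac{29763}{14882}$ ($B = 2 - \frac{1}{15778 - 896} = 2 - \frac{1}{14882} = \frac{29763}{14882} \approx 1.9999$)
$B + Q = \frac{29763}{14882} + 554 = \frac{8274391}{14882}$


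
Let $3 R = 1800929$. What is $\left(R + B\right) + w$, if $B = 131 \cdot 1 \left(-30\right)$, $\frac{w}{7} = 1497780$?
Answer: $\frac{33242519}{3} \approx 1.1081 \cdot 10^{7}$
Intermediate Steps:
$w = 10484460$ ($w = 7 \cdot 1497780 = 10484460$)
$R = \frac{1800929}{3}$ ($R = \frac{1}{3} \cdot 1800929 = \frac{1800929}{3} \approx 6.0031 \cdot 10^{5}$)
$B = -3930$ ($B = 131 \left(-30\right) = -3930$)
$\left(R + B\right) + w = \left(\frac{1800929}{3} - 3930\right) + 10484460 = \frac{1789139}{3} + 10484460 = \frac{33242519}{3}$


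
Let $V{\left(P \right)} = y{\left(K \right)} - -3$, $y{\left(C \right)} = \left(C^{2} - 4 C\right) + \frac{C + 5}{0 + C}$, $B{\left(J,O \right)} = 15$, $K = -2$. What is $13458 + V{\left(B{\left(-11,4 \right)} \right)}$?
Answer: $\frac{26943}{2} \approx 13472.0$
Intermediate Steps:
$y{\left(C \right)} = C^{2} - 4 C + \frac{5 + C}{C}$ ($y{\left(C \right)} = \left(C^{2} - 4 C\right) + \frac{5 + C}{C} = C^{2} - 4 C + \frac{5 + C}{C}$)
$V{\left(P \right)} = \frac{27}{2}$ ($V{\left(P \right)} = \left(1 + \left(-2\right)^{2} - -8 + \frac{5}{-2}\right) - -3 = \left(1 + 4 + 8 + 5 \left(- \frac{1}{2}\right)\right) + 3 = \left(1 + 4 + 8 - \frac{5}{2}\right) + 3 = \frac{21}{2} + 3 = \frac{27}{2}$)
$13458 + V{\left(B{\left(-11,4 \right)} \right)} = 13458 + \frac{27}{2} = \frac{26943}{2}$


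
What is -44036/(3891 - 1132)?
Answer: -44036/2759 ≈ -15.961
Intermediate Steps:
-44036/(3891 - 1132) = -44036/2759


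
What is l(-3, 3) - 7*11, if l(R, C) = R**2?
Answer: -68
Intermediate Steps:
l(-3, 3) - 7*11 = (-3)**2 - 7*11 = 9 - 77 = -68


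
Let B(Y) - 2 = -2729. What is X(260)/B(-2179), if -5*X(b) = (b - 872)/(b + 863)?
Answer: -68/1701345 ≈ -3.9968e-5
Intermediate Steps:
X(b) = -(-872 + b)/(5*(863 + b)) (X(b) = -(b - 872)/(5*(b + 863)) = -(-872 + b)/(5*(863 + b)))
B(Y) = -2727 (B(Y) = 2 - 2729 = -2727)
X(260)/B(-2179) = ((872 - 1*260)/(5*(863 + 260)))/(-2727) = ((⅕)*(872 - 260)/1123)*(-1/2727) = ((⅕)*(1/1123)*612)*(-1/2727) = (612/5615)*(-1/2727) = -68/1701345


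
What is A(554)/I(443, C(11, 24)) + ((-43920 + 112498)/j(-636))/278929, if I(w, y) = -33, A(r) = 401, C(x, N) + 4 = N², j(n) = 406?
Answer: -22704525850/1868545371 ≈ -12.151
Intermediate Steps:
C(x, N) = -4 + N²
A(554)/I(443, C(11, 24)) + ((-43920 + 112498)/j(-636))/278929 = 401/(-33) + ((-43920 + 112498)/406)/278929 = 401*(-1/33) + (68578*(1/406))*(1/278929) = -401/33 + (34289/203)*(1/278929) = -401/33 + 34289/56622587 = -22704525850/1868545371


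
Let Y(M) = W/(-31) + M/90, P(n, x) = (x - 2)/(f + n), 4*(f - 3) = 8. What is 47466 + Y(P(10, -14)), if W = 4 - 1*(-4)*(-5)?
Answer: 993236602/20925 ≈ 47467.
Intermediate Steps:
f = 5 (f = 3 + (¼)*8 = 3 + 2 = 5)
P(n, x) = (-2 + x)/(5 + n) (P(n, x) = (x - 2)/(5 + n) = (-2 + x)/(5 + n))
W = -16 (W = 4 + 4*(-5) = 4 - 20 = -16)
Y(M) = 16/31 + M/90 (Y(M) = -16/(-31) + M/90 = -16*(-1/31) + M*(1/90) = 16/31 + M/90)
47466 + Y(P(10, -14)) = 47466 + (16/31 + ((-2 - 14)/(5 + 10))/90) = 47466 + (16/31 + (-16/15)/90) = 47466 + (16/31 + ((1/15)*(-16))/90) = 47466 + (16/31 + (1/90)*(-16/15)) = 47466 + (16/31 - 8/675) = 47466 + 10552/20925 = 993236602/20925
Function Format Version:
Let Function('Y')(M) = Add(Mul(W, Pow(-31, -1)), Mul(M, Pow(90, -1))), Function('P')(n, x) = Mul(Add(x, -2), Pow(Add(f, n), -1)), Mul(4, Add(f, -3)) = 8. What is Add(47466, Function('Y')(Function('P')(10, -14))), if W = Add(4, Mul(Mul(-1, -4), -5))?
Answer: Rational(993236602, 20925) ≈ 47467.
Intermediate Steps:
f = 5 (f = Add(3, Mul(Rational(1, 4), 8)) = Add(3, 2) = 5)
Function('P')(n, x) = Mul(Pow(Add(5, n), -1), Add(-2, x)) (Function('P')(n, x) = Mul(Add(x, -2), Pow(Add(5, n), -1)) = Mul(Add(-2, x), Pow(Add(5, n), -1)) = Mul(Pow(Add(5, n), -1), Add(-2, x)))
W = -16 (W = Add(4, Mul(4, -5)) = Add(4, -20) = -16)
Function('Y')(M) = Add(Rational(16, 31), Mul(Rational(1, 90), M)) (Function('Y')(M) = Add(Mul(-16, Pow(-31, -1)), Mul(M, Pow(90, -1))) = Add(Mul(-16, Rational(-1, 31)), Mul(M, Rational(1, 90))) = Add(Rational(16, 31), Mul(Rational(1, 90), M)))
Add(47466, Function('Y')(Function('P')(10, -14))) = Add(47466, Add(Rational(16, 31), Mul(Rational(1, 90), Mul(Pow(Add(5, 10), -1), Add(-2, -14))))) = Add(47466, Add(Rational(16, 31), Mul(Rational(1, 90), Mul(Pow(15, -1), -16)))) = Add(47466, Add(Rational(16, 31), Mul(Rational(1, 90), Mul(Rational(1, 15), -16)))) = Add(47466, Add(Rational(16, 31), Mul(Rational(1, 90), Rational(-16, 15)))) = Add(47466, Add(Rational(16, 31), Rational(-8, 675))) = Add(47466, Rational(10552, 20925)) = Rational(993236602, 20925)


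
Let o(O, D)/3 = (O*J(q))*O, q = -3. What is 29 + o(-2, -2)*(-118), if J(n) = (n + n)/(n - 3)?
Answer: -1387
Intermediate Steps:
J(n) = 2*n/(-3 + n) (J(n) = (2*n)/(-3 + n) = 2*n/(-3 + n))
o(O, D) = 3*O² (o(O, D) = 3*((O*(2*(-3)/(-3 - 3)))*O) = 3*((O*(2*(-3)/(-6)))*O) = 3*((O*(2*(-3)*(-⅙)))*O) = 3*((O*1)*O) = 3*(O*O) = 3*O²)
29 + o(-2, -2)*(-118) = 29 + (3*(-2)²)*(-118) = 29 + (3*4)*(-118) = 29 + 12*(-118) = 29 - 1416 = -1387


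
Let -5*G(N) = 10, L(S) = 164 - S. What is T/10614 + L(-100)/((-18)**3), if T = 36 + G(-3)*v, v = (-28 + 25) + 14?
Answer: -18892/429867 ≈ -0.043948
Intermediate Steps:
G(N) = -2 (G(N) = -1/5*10 = -2)
v = 11 (v = -3 + 14 = 11)
T = 14 (T = 36 - 2*11 = 36 - 22 = 14)
T/10614 + L(-100)/((-18)**3) = 14/10614 + (164 - 1*(-100))/((-18)**3) = 14*(1/10614) + (164 + 100)/(-5832) = 7/5307 + 264*(-1/5832) = 7/5307 - 11/243 = -18892/429867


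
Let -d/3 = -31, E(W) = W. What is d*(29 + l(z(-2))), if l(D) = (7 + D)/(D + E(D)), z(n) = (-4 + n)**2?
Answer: 66061/24 ≈ 2752.5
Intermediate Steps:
d = 93 (d = -3*(-31) = 93)
l(D) = (7 + D)/(2*D) (l(D) = (7 + D)/(D + D) = (7 + D)/((2*D)) = (7 + D)*(1/(2*D)) = (7 + D)/(2*D))
d*(29 + l(z(-2))) = 93*(29 + (7 + (-4 - 2)**2)/(2*((-4 - 2)**2))) = 93*(29 + (7 + (-6)**2)/(2*((-6)**2))) = 93*(29 + (1/2)*(7 + 36)/36) = 93*(29 + (1/2)*(1/36)*43) = 93*(29 + 43/72) = 93*(2131/72) = 66061/24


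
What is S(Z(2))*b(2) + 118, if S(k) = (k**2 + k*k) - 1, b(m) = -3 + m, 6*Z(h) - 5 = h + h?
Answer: 229/2 ≈ 114.50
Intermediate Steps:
Z(h) = 5/6 + h/3 (Z(h) = 5/6 + (h + h)/6 = 5/6 + (2*h)/6 = 5/6 + h/3)
S(k) = -1 + 2*k**2 (S(k) = (k**2 + k**2) - 1 = 2*k**2 - 1 = -1 + 2*k**2)
S(Z(2))*b(2) + 118 = (-1 + 2*(5/6 + (1/3)*2)**2)*(-3 + 2) + 118 = (-1 + 2*(5/6 + 2/3)**2)*(-1) + 118 = (-1 + 2*(3/2)**2)*(-1) + 118 = (-1 + 2*(9/4))*(-1) + 118 = (-1 + 9/2)*(-1) + 118 = (7/2)*(-1) + 118 = -7/2 + 118 = 229/2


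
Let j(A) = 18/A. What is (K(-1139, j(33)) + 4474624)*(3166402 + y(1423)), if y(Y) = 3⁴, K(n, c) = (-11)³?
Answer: 14164606238519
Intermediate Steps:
K(n, c) = -1331
y(Y) = 81
(K(-1139, j(33)) + 4474624)*(3166402 + y(1423)) = (-1331 + 4474624)*(3166402 + 81) = 4473293*3166483 = 14164606238519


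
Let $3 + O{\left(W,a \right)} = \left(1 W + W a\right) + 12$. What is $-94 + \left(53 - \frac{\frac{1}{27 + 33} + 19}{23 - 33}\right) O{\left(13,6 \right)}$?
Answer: $\frac{32377}{6} \approx 5396.2$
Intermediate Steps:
$O{\left(W,a \right)} = 9 + W + W a$ ($O{\left(W,a \right)} = -3 + \left(\left(1 W + W a\right) + 12\right) = -3 + \left(\left(W + W a\right) + 12\right) = -3 + \left(12 + W + W a\right) = 9 + W + W a$)
$-94 + \left(53 - \frac{\frac{1}{27 + 33} + 19}{23 - 33}\right) O{\left(13,6 \right)} = -94 + \left(53 - \frac{\frac{1}{27 + 33} + 19}{23 - 33}\right) \left(9 + 13 + 13 \cdot 6\right) = -94 + \left(53 - \frac{\frac{1}{60} + 19}{-10}\right) \left(9 + 13 + 78\right) = -94 + \left(53 - \left(\frac{1}{60} + 19\right) \left(- \frac{1}{10}\right)\right) 100 = -94 + \left(53 - \frac{1141}{60} \left(- \frac{1}{10}\right)\right) 100 = -94 + \left(53 - - \frac{1141}{600}\right) 100 = -94 + \left(53 + \frac{1141}{600}\right) 100 = -94 + \frac{32941}{600} \cdot 100 = -94 + \frac{32941}{6} = \frac{32377}{6}$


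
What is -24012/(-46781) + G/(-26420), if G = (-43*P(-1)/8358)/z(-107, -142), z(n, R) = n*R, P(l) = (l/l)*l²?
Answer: 11509000179444809/22422227943576720 ≈ 0.51329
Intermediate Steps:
P(l) = l² (P(l) = 1*l² = l²)
z(n, R) = R*n
G = -43/126991452 (G = (-43*(-1)²/8358)/((-142*(-107))) = (-43*1*(1/8358))/15194 = -43*1/8358*(1/15194) = -43/8358*1/15194 = -43/126991452 ≈ -3.3861e-7)
-24012/(-46781) + G/(-26420) = -24012/(-46781) - 43/126991452/(-26420) = -24012*(-1/46781) - 43/126991452*(-1/26420) = 24012/46781 + 43/3355114161840 = 11509000179444809/22422227943576720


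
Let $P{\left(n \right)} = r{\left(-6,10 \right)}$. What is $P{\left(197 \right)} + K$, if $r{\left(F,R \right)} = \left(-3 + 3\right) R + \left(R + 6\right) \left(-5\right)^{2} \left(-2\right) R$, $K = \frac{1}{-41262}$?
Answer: $- \frac{330096001}{41262} \approx -8000.0$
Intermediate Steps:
$K = - \frac{1}{41262} \approx -2.4235 \cdot 10^{-5}$
$r{\left(F,R \right)} = R \left(-300 - 50 R\right)$ ($r{\left(F,R \right)} = 0 R + \left(6 + R\right) 25 \left(-2\right) R = 0 + \left(150 + 25 R\right) \left(-2\right) R = 0 + \left(-300 - 50 R\right) R = 0 + R \left(-300 - 50 R\right) = R \left(-300 - 50 R\right)$)
$P{\left(n \right)} = -8000$ ($P{\left(n \right)} = \left(-50\right) 10 \left(6 + 10\right) = \left(-50\right) 10 \cdot 16 = -8000$)
$P{\left(197 \right)} + K = -8000 - \frac{1}{41262} = - \frac{330096001}{41262}$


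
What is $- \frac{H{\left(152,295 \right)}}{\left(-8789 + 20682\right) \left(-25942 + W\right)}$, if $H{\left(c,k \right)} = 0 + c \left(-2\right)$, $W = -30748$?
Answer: $- \frac{152}{337107085} \approx -4.509 \cdot 10^{-7}$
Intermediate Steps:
$H{\left(c,k \right)} = - 2 c$ ($H{\left(c,k \right)} = 0 - 2 c = - 2 c$)
$- \frac{H{\left(152,295 \right)}}{\left(-8789 + 20682\right) \left(-25942 + W\right)} = - \frac{\left(-2\right) 152}{\left(-8789 + 20682\right) \left(-25942 - 30748\right)} = - \frac{-304}{11893 \left(-56690\right)} = - \frac{-304}{-674214170} = - \frac{\left(-304\right) \left(-1\right)}{674214170} = \left(-1\right) \frac{152}{337107085} = - \frac{152}{337107085}$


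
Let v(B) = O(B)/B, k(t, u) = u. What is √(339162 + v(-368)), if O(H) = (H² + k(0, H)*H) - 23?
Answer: √5414817/4 ≈ 581.74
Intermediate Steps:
O(H) = -23 + 2*H² (O(H) = (H² + H*H) - 23 = (H² + H²) - 23 = 2*H² - 23 = -23 + 2*H²)
v(B) = (-23 + 2*B²)/B
√(339162 + v(-368)) = √(339162 + (-23/(-368) + 2*(-368))) = √(339162 + (-23*(-1/368) - 736)) = √(339162 + (1/16 - 736)) = √(339162 - 11775/16) = √(5414817/16) = √5414817/4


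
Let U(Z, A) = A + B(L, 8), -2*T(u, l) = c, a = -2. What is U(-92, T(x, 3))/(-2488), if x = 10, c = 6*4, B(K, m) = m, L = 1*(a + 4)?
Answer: 1/622 ≈ 0.0016077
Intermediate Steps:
L = 2 (L = 1*(-2 + 4) = 1*2 = 2)
c = 24
T(u, l) = -12 (T(u, l) = -½*24 = -12)
U(Z, A) = 8 + A (U(Z, A) = A + 8 = 8 + A)
U(-92, T(x, 3))/(-2488) = (8 - 12)/(-2488) = -4*(-1/2488) = 1/622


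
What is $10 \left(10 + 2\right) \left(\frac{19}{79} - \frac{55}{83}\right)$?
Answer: $- \frac{332160}{6557} \approx -50.657$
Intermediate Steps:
$10 \left(10 + 2\right) \left(\frac{19}{79} - \frac{55}{83}\right) = 10 \cdot 12 \left(19 \cdot \frac{1}{79} - \frac{55}{83}\right) = 120 \left(\frac{19}{79} - \frac{55}{83}\right) = 120 \left(- \frac{2768}{6557}\right) = - \frac{332160}{6557}$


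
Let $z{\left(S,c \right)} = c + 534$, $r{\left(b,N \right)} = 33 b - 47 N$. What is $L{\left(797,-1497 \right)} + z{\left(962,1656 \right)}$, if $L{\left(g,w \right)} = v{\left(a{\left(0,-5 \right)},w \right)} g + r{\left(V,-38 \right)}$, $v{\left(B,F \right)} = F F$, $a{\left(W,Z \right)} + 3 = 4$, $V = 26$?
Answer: $1786089007$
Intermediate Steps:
$r{\left(b,N \right)} = - 47 N + 33 b$
$a{\left(W,Z \right)} = 1$ ($a{\left(W,Z \right)} = -3 + 4 = 1$)
$v{\left(B,F \right)} = F^{2}$
$z{\left(S,c \right)} = 534 + c$
$L{\left(g,w \right)} = 2644 + g w^{2}$ ($L{\left(g,w \right)} = w^{2} g + \left(\left(-47\right) \left(-38\right) + 33 \cdot 26\right) = g w^{2} + \left(1786 + 858\right) = g w^{2} + 2644 = 2644 + g w^{2}$)
$L{\left(797,-1497 \right)} + z{\left(962,1656 \right)} = \left(2644 + 797 \left(-1497\right)^{2}\right) + \left(534 + 1656\right) = \left(2644 + 797 \cdot 2241009\right) + 2190 = \left(2644 + 1786084173\right) + 2190 = 1786086817 + 2190 = 1786089007$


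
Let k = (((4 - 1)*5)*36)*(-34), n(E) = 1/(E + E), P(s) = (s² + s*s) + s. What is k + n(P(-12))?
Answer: -10134719/552 ≈ -18360.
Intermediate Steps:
P(s) = s + 2*s² (P(s) = (s² + s²) + s = 2*s² + s = s + 2*s²)
n(E) = 1/(2*E)
k = -18360 (k = ((3*5)*36)*(-34) = (15*36)*(-34) = 540*(-34) = -18360)
k + n(P(-12)) = -18360 + 1/(2*((-12*(1 + 2*(-12))))) = -18360 + 1/(2*((-12*(1 - 24)))) = -18360 + 1/(2*((-12*(-23)))) = -18360 + (½)/276 = -18360 + (½)*(1/276) = -18360 + 1/552 = -10134719/552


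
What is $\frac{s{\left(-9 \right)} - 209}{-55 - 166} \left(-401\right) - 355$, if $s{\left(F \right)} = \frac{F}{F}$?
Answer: $- \frac{12451}{17} \approx -732.41$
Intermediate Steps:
$s{\left(F \right)} = 1$
$\frac{s{\left(-9 \right)} - 209}{-55 - 166} \left(-401\right) - 355 = \frac{1 - 209}{-55 - 166} \left(-401\right) - 355 = - \frac{208}{-221} \left(-401\right) - 355 = \left(-208\right) \left(- \frac{1}{221}\right) \left(-401\right) - 355 = \frac{16}{17} \left(-401\right) - 355 = - \frac{6416}{17} - 355 = - \frac{12451}{17}$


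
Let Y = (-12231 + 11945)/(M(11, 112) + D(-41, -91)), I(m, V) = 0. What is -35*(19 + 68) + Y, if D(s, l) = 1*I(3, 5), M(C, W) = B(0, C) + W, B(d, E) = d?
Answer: -170663/56 ≈ -3047.6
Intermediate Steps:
M(C, W) = W (M(C, W) = 0 + W = W)
D(s, l) = 0 (D(s, l) = 1*0 = 0)
Y = -143/56 (Y = (-12231 + 11945)/(112 + 0) = -286/112 = -286*1/112 = -143/56 ≈ -2.5536)
-35*(19 + 68) + Y = -35*(19 + 68) - 143/56 = -35*87 - 143/56 = -3045 - 143/56 = -170663/56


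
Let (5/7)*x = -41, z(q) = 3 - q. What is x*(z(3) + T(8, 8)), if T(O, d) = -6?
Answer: 1722/5 ≈ 344.40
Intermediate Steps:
x = -287/5 (x = (7/5)*(-41) = -287/5 ≈ -57.400)
x*(z(3) + T(8, 8)) = -287*((3 - 1*3) - 6)/5 = -287*((3 - 3) - 6)/5 = -287*(0 - 6)/5 = -287/5*(-6) = 1722/5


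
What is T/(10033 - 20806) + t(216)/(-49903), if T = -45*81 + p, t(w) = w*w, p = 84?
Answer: -15472405/25600239 ≈ -0.60439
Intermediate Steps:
t(w) = w²
T = -3561 (T = -45*81 + 84 = -3645 + 84 = -3561)
T/(10033 - 20806) + t(216)/(-49903) = -3561/(10033 - 20806) + 216²/(-49903) = -3561/(-10773) + 46656*(-1/49903) = -3561*(-1/10773) - 46656/49903 = 1187/3591 - 46656/49903 = -15472405/25600239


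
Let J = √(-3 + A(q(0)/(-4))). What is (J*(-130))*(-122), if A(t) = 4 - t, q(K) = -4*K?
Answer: 15860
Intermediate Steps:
J = 1 (J = √(-3 + (4 - (-4*0)/(-4))) = √(-3 + (4 - 0*(-1)/4)) = √(-3 + (4 - 1*0)) = √(-3 + (4 + 0)) = √(-3 + 4) = √1 = 1)
(J*(-130))*(-122) = (1*(-130))*(-122) = -130*(-122) = 15860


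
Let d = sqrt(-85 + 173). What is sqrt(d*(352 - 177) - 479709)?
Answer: sqrt(-479709 + 350*sqrt(22)) ≈ 691.42*I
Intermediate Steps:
d = 2*sqrt(22) (d = sqrt(88) = 2*sqrt(22) ≈ 9.3808)
sqrt(d*(352 - 177) - 479709) = sqrt((2*sqrt(22))*(352 - 177) - 479709) = sqrt((2*sqrt(22))*175 - 479709) = sqrt(350*sqrt(22) - 479709) = sqrt(-479709 + 350*sqrt(22))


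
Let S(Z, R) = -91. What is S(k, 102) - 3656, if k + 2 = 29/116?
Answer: -3747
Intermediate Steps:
k = -7/4 (k = -2 + 29/116 = -2 + 29*(1/116) = -2 + ¼ = -7/4 ≈ -1.7500)
S(k, 102) - 3656 = -91 - 3656 = -3747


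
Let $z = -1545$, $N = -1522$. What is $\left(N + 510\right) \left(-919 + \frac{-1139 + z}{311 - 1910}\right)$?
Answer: $\frac{1484398564}{1599} \approx 9.2833 \cdot 10^{5}$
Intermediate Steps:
$\left(N + 510\right) \left(-919 + \frac{-1139 + z}{311 - 1910}\right) = \left(-1522 + 510\right) \left(-919 + \frac{-1139 - 1545}{311 - 1910}\right) = - 1012 \left(-919 - \frac{2684}{-1599}\right) = - 1012 \left(-919 - - \frac{2684}{1599}\right) = - 1012 \left(-919 + \frac{2684}{1599}\right) = \left(-1012\right) \left(- \frac{1466797}{1599}\right) = \frac{1484398564}{1599}$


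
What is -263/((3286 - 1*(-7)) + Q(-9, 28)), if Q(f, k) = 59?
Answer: -263/3352 ≈ -0.078461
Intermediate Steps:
-263/((3286 - 1*(-7)) + Q(-9, 28)) = -263/((3286 - 1*(-7)) + 59) = -263/((3286 + 7) + 59) = -263/(3293 + 59) = -263/3352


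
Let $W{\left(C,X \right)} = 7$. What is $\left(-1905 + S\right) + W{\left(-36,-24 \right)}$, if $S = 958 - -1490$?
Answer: $550$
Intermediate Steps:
$S = 2448$ ($S = 958 + 1490 = 2448$)
$\left(-1905 + S\right) + W{\left(-36,-24 \right)} = \left(-1905 + 2448\right) + 7 = 543 + 7 = 550$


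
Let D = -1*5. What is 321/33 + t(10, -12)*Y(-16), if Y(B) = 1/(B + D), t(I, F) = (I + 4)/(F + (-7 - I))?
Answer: 9331/957 ≈ 9.7503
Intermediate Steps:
D = -5
t(I, F) = (4 + I)/(-7 + F - I)
Y(B) = 1/(-5 + B) (Y(B) = 1/(B - 5) = 1/(-5 + B))
321/33 + t(10, -12)*Y(-16) = 321/33 + ((4 + 10)/(-7 - 12 - 1*10))/(-5 - 16) = 321*(1/33) + (14/(-7 - 12 - 10))/(-21) = 107/11 + (14/(-29))*(-1/21) = 107/11 - 1/29*14*(-1/21) = 107/11 - 14/29*(-1/21) = 107/11 + 2/87 = 9331/957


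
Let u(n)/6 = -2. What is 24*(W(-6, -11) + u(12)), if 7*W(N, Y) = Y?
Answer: -2280/7 ≈ -325.71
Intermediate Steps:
W(N, Y) = Y/7
u(n) = -12 (u(n) = 6*(-2) = -12)
24*(W(-6, -11) + u(12)) = 24*((1/7)*(-11) - 12) = 24*(-11/7 - 12) = 24*(-95/7) = -2280/7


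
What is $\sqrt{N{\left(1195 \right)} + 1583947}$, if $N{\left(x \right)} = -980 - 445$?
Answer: $\sqrt{1582522} \approx 1258.0$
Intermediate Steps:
$N{\left(x \right)} = -1425$
$\sqrt{N{\left(1195 \right)} + 1583947} = \sqrt{-1425 + 1583947} = \sqrt{1582522}$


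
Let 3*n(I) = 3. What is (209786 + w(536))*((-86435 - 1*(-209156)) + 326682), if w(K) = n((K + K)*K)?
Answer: 94278907161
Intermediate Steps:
n(I) = 1 (n(I) = (⅓)*3 = 1)
w(K) = 1
(209786 + w(536))*((-86435 - 1*(-209156)) + 326682) = (209786 + 1)*((-86435 - 1*(-209156)) + 326682) = 209787*((-86435 + 209156) + 326682) = 209787*(122721 + 326682) = 209787*449403 = 94278907161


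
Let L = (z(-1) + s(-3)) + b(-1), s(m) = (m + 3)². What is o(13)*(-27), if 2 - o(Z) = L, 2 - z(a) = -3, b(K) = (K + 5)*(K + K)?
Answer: -135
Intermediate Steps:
s(m) = (3 + m)²
b(K) = 2*K*(5 + K) (b(K) = (5 + K)*(2*K) = 2*K*(5 + K))
z(a) = 5 (z(a) = 2 - 1*(-3) = 2 + 3 = 5)
L = -3 (L = (5 + (3 - 3)²) + 2*(-1)*(5 - 1) = (5 + 0²) + 2*(-1)*4 = (5 + 0) - 8 = 5 - 8 = -3)
o(Z) = 5 (o(Z) = 2 - 1*(-3) = 2 + 3 = 5)
o(13)*(-27) = 5*(-27) = -135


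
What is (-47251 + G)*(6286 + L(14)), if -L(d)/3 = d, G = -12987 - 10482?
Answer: -441575680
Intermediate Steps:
G = -23469
L(d) = -3*d
(-47251 + G)*(6286 + L(14)) = (-47251 - 23469)*(6286 - 3*14) = -70720*(6286 - 42) = -70720*6244 = -441575680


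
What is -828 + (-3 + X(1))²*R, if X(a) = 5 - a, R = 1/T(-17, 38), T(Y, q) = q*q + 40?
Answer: -1228751/1484 ≈ -828.00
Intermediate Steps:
T(Y, q) = 40 + q² (T(Y, q) = q² + 40 = 40 + q²)
R = 1/1484 (R = 1/(40 + 38²) = 1/(40 + 1444) = 1/1484 ≈ 0.00067385)
-828 + (-3 + X(1))²*R = -828 + (-3 + (5 - 1*1))²*(1/1484) = -828 + (-3 + (5 - 1))²*(1/1484) = -828 + (-3 + 4)²*(1/1484) = -828 + 1²*(1/1484) = -828 + 1*(1/1484) = -828 + 1/1484 = -1228751/1484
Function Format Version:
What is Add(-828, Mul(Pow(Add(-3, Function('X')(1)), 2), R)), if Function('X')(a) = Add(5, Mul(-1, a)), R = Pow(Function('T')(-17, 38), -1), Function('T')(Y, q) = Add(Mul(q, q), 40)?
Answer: Rational(-1228751, 1484) ≈ -828.00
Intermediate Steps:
Function('T')(Y, q) = Add(40, Pow(q, 2)) (Function('T')(Y, q) = Add(Pow(q, 2), 40) = Add(40, Pow(q, 2)))
R = Rational(1, 1484) (R = Pow(Add(40, Pow(38, 2)), -1) = Pow(Add(40, 1444), -1) = Pow(1484, -1) = Rational(1, 1484) ≈ 0.00067385)
Add(-828, Mul(Pow(Add(-3, Function('X')(1)), 2), R)) = Add(-828, Mul(Pow(Add(-3, Add(5, Mul(-1, 1))), 2), Rational(1, 1484))) = Add(-828, Mul(Pow(Add(-3, Add(5, -1)), 2), Rational(1, 1484))) = Add(-828, Mul(Pow(Add(-3, 4), 2), Rational(1, 1484))) = Add(-828, Mul(Pow(1, 2), Rational(1, 1484))) = Add(-828, Mul(1, Rational(1, 1484))) = Add(-828, Rational(1, 1484)) = Rational(-1228751, 1484)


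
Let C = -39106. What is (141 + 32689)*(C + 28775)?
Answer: -339166730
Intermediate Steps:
(141 + 32689)*(C + 28775) = (141 + 32689)*(-39106 + 28775) = 32830*(-10331) = -339166730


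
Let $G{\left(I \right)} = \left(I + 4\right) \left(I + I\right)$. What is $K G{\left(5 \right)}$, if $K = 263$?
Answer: $23670$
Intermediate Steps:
$G{\left(I \right)} = 2 I \left(4 + I\right)$ ($G{\left(I \right)} = \left(4 + I\right) 2 I = 2 I \left(4 + I\right)$)
$K G{\left(5 \right)} = 263 \cdot 2 \cdot 5 \left(4 + 5\right) = 263 \cdot 2 \cdot 5 \cdot 9 = 263 \cdot 90 = 23670$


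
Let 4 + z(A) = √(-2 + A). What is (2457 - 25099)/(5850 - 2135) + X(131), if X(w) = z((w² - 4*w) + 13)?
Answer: -37502/3715 + 2*√4162 ≈ 118.93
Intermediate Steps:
z(A) = -4 + √(-2 + A)
X(w) = -4 + √(11 + w² - 4*w) (X(w) = -4 + √(-2 + ((w² - 4*w) + 13)) = -4 + √(-2 + (13 + w² - 4*w)) = -4 + √(11 + w² - 4*w))
(2457 - 25099)/(5850 - 2135) + X(131) = (2457 - 25099)/(5850 - 2135) + (-4 + √(11 + 131² - 4*131)) = -22642/3715 + (-4 + √(11 + 17161 - 524)) = -22642*1/3715 + (-4 + √16648) = -22642/3715 + (-4 + 2*√4162) = -37502/3715 + 2*√4162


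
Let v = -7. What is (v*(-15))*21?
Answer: 2205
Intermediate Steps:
(v*(-15))*21 = -7*(-15)*21 = 105*21 = 2205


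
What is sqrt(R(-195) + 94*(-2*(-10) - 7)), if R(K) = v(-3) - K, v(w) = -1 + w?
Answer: 3*sqrt(157) ≈ 37.590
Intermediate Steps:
R(K) = -4 - K (R(K) = (-1 - 3) - K = -4 - K)
sqrt(R(-195) + 94*(-2*(-10) - 7)) = sqrt((-4 - 1*(-195)) + 94*(-2*(-10) - 7)) = sqrt((-4 + 195) + 94*(20 - 7)) = sqrt(191 + 94*13) = sqrt(191 + 1222) = sqrt(1413) = 3*sqrt(157)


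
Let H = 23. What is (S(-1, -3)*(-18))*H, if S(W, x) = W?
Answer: 414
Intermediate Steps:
(S(-1, -3)*(-18))*H = -1*(-18)*23 = 18*23 = 414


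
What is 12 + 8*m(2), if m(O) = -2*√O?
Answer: 12 - 16*√2 ≈ -10.627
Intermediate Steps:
12 + 8*m(2) = 12 + 8*(-2*√2) = 12 - 16*√2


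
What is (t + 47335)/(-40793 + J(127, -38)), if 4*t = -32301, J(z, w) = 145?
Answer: -157039/162592 ≈ -0.96585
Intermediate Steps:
t = -32301/4 (t = (¼)*(-32301) = -32301/4 ≈ -8075.3)
(t + 47335)/(-40793 + J(127, -38)) = (-32301/4 + 47335)/(-40793 + 145) = (157039/4)/(-40648) = (157039/4)*(-1/40648) = -157039/162592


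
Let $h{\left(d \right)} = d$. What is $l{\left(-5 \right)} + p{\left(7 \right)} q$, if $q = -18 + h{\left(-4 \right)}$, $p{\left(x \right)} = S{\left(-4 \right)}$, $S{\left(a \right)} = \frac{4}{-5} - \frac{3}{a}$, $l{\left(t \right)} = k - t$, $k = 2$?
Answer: $\frac{81}{10} \approx 8.1$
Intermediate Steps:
$l{\left(t \right)} = 2 - t$
$S{\left(a \right)} = - \frac{4}{5} - \frac{3}{a}$ ($S{\left(a \right)} = 4 \left(- \frac{1}{5}\right) - \frac{3}{a} = - \frac{4}{5} - \frac{3}{a}$)
$p{\left(x \right)} = - \frac{1}{20}$ ($p{\left(x \right)} = - \frac{4}{5} - \frac{3}{-4} = - \frac{4}{5} - - \frac{3}{4} = - \frac{4}{5} + \frac{3}{4} = - \frac{1}{20}$)
$q = -22$ ($q = -18 - 4 = -22$)
$l{\left(-5 \right)} + p{\left(7 \right)} q = \left(2 - -5\right) - - \frac{11}{10} = \left(2 + 5\right) + \frac{11}{10} = 7 + \frac{11}{10} = \frac{81}{10}$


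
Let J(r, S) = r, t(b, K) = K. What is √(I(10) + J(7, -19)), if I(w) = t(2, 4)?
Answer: √11 ≈ 3.3166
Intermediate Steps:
I(w) = 4
√(I(10) + J(7, -19)) = √(4 + 7) = √11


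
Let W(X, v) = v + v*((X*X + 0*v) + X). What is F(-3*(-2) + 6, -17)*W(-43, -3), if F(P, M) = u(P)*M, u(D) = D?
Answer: 1105884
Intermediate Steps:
F(P, M) = M*P (F(P, M) = P*M = M*P)
W(X, v) = v + v*(X + X²) (W(X, v) = v + v*((X² + 0) + X) = v + v*(X² + X) = v + v*(X + X²))
F(-3*(-2) + 6, -17)*W(-43, -3) = (-17*(-3*(-2) + 6))*(-3*(1 - 43 + (-43)²)) = (-17*(6 + 6))*(-3*(1 - 43 + 1849)) = (-17*12)*(-3*1807) = -204*(-5421) = 1105884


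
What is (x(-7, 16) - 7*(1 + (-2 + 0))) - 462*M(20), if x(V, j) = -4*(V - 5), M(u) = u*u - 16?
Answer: -177353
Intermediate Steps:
M(u) = -16 + u² (M(u) = u² - 16 = -16 + u²)
x(V, j) = 20 - 4*V (x(V, j) = -4*(-5 + V) = 20 - 4*V)
(x(-7, 16) - 7*(1 + (-2 + 0))) - 462*M(20) = ((20 - 4*(-7)) - 7*(1 + (-2 + 0))) - 462*(-16 + 20²) = ((20 + 28) - 7*(1 - 2)) - 462*(-16 + 400) = (48 - 7*(-1)) - 462*384 = (48 + 7) - 177408 = 55 - 177408 = -177353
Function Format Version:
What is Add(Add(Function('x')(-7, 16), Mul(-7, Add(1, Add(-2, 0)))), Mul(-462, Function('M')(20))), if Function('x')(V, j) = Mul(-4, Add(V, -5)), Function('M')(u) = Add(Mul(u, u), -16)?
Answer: -177353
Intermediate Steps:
Function('M')(u) = Add(-16, Pow(u, 2)) (Function('M')(u) = Add(Pow(u, 2), -16) = Add(-16, Pow(u, 2)))
Function('x')(V, j) = Add(20, Mul(-4, V)) (Function('x')(V, j) = Mul(-4, Add(-5, V)) = Add(20, Mul(-4, V)))
Add(Add(Function('x')(-7, 16), Mul(-7, Add(1, Add(-2, 0)))), Mul(-462, Function('M')(20))) = Add(Add(Add(20, Mul(-4, -7)), Mul(-7, Add(1, Add(-2, 0)))), Mul(-462, Add(-16, Pow(20, 2)))) = Add(Add(Add(20, 28), Mul(-7, Add(1, -2))), Mul(-462, Add(-16, 400))) = Add(Add(48, Mul(-7, -1)), Mul(-462, 384)) = Add(Add(48, 7), -177408) = Add(55, -177408) = -177353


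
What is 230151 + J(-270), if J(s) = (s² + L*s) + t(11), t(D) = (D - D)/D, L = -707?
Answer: 493941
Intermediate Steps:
t(D) = 0 (t(D) = 0/D = 0)
J(s) = s² - 707*s (J(s) = (s² - 707*s) + 0 = s² - 707*s)
230151 + J(-270) = 230151 - 270*(-707 - 270) = 230151 - 270*(-977) = 230151 + 263790 = 493941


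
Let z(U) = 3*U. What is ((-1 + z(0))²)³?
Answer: 1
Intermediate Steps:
((-1 + z(0))²)³ = ((-1 + 3*0)²)³ = ((-1 + 0)²)³ = ((-1)²)³ = 1³ = 1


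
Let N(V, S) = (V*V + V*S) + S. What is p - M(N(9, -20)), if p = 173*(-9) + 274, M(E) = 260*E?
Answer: 29657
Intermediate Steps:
N(V, S) = S + V² + S*V (N(V, S) = (V² + S*V) + S = S + V² + S*V)
p = -1283 (p = -1557 + 274 = -1283)
p - M(N(9, -20)) = -1283 - 260*(-20 + 9² - 20*9) = -1283 - 260*(-20 + 81 - 180) = -1283 - 260*(-119) = -1283 - 1*(-30940) = -1283 + 30940 = 29657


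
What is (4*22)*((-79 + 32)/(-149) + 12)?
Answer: 161480/149 ≈ 1083.8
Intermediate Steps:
(4*22)*((-79 + 32)/(-149) + 12) = 88*(-47*(-1/149) + 12) = 88*(47/149 + 12) = 88*(1835/149) = 161480/149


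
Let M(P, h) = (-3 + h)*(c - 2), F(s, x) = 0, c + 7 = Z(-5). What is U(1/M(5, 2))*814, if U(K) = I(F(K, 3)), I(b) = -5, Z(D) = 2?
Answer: -4070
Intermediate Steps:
c = -5 (c = -7 + 2 = -5)
M(P, h) = 21 - 7*h (M(P, h) = (-3 + h)*(-5 - 2) = (-3 + h)*(-7) = 21 - 7*h)
U(K) = -5
U(1/M(5, 2))*814 = -5*814 = -4070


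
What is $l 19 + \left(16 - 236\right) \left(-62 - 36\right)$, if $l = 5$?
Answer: $21655$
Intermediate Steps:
$l 19 + \left(16 - 236\right) \left(-62 - 36\right) = 5 \cdot 19 + \left(16 - 236\right) \left(-62 - 36\right) = 95 - -21560 = 95 + 21560 = 21655$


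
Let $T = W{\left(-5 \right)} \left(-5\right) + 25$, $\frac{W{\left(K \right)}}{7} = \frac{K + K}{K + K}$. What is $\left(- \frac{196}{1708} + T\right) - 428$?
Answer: $- \frac{26725}{61} \approx -438.11$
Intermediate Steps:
$W{\left(K \right)} = 7$ ($W{\left(K \right)} = 7 \frac{K + K}{K + K} = 7 \frac{2 K}{2 K} = 7 \cdot 2 K \frac{1}{2 K} = 7 \cdot 1 = 7$)
$T = -10$ ($T = 7 \left(-5\right) + 25 = -35 + 25 = -10$)
$\left(- \frac{196}{1708} + T\right) - 428 = \left(- \frac{196}{1708} - 10\right) - 428 = \left(\left(-196\right) \frac{1}{1708} - 10\right) - 428 = \left(- \frac{7}{61} - 10\right) - 428 = - \frac{617}{61} - 428 = - \frac{26725}{61}$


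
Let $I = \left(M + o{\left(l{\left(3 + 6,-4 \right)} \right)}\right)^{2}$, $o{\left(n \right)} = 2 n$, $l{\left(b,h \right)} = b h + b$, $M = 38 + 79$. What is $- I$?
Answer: $-3969$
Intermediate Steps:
$M = 117$
$l{\left(b,h \right)} = b + b h$
$I = 3969$ ($I = \left(117 + 2 \left(3 + 6\right) \left(1 - 4\right)\right)^{2} = \left(117 + 2 \cdot 9 \left(-3\right)\right)^{2} = \left(117 + 2 \left(-27\right)\right)^{2} = \left(117 - 54\right)^{2} = 63^{2} = 3969$)
$- I = \left(-1\right) 3969 = -3969$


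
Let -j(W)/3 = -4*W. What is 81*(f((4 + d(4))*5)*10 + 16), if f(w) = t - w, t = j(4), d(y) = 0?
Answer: 23976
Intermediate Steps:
j(W) = 12*W (j(W) = -(-12)*W = 12*W)
t = 48 (t = 12*4 = 48)
f(w) = 48 - w
81*(f((4 + d(4))*5)*10 + 16) = 81*((48 - (4 + 0)*5)*10 + 16) = 81*((48 - 4*5)*10 + 16) = 81*((48 - 1*20)*10 + 16) = 81*((48 - 20)*10 + 16) = 81*(28*10 + 16) = 81*(280 + 16) = 81*296 = 23976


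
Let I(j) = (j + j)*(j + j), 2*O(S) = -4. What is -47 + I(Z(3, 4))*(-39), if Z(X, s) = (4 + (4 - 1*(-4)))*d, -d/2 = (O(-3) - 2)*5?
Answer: -35942447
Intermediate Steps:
O(S) = -2 (O(S) = (½)*(-4) = -2)
d = 40 (d = -2*(-2 - 2)*5 = -(-8)*5 = -2*(-20) = 40)
Z(X, s) = 480 (Z(X, s) = (4 + (4 - 1*(-4)))*40 = (4 + (4 + 4))*40 = (4 + 8)*40 = 12*40 = 480)
I(j) = 4*j² (I(j) = (2*j)*(2*j) = 4*j²)
-47 + I(Z(3, 4))*(-39) = -47 + (4*480²)*(-39) = -47 + (4*230400)*(-39) = -47 + 921600*(-39) = -47 - 35942400 = -35942447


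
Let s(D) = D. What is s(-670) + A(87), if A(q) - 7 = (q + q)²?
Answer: 29613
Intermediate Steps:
A(q) = 7 + 4*q² (A(q) = 7 + (q + q)² = 7 + (2*q)² = 7 + 4*q²)
s(-670) + A(87) = -670 + (7 + 4*87²) = -670 + (7 + 4*7569) = -670 + (7 + 30276) = -670 + 30283 = 29613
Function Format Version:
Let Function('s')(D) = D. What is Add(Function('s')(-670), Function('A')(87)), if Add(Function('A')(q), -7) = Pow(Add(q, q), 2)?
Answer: 29613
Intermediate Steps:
Function('A')(q) = Add(7, Mul(4, Pow(q, 2))) (Function('A')(q) = Add(7, Pow(Add(q, q), 2)) = Add(7, Pow(Mul(2, q), 2)) = Add(7, Mul(4, Pow(q, 2))))
Add(Function('s')(-670), Function('A')(87)) = Add(-670, Add(7, Mul(4, Pow(87, 2)))) = Add(-670, Add(7, Mul(4, 7569))) = Add(-670, Add(7, 30276)) = Add(-670, 30283) = 29613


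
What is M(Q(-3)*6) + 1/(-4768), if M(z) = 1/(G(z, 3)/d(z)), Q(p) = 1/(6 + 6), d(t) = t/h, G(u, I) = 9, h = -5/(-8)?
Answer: 19027/214560 ≈ 0.088679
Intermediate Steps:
h = 5/8 (h = -5*(-⅛) = 5/8 ≈ 0.62500)
d(t) = 8*t/5 (d(t) = t/(5/8) = t*(8/5) = 8*t/5)
Q(p) = 1/12
M(z) = 8*z/45 (M(z) = 1/(9/((8*z/5))) = 1/(9*(5/(8*z))) = 1/(45/(8*z)) = 8*z/45)
M(Q(-3)*6) + 1/(-4768) = 8*((1/12)*6)/45 + 1/(-4768) = (8/45)*(½) - 1/4768 = 4/45 - 1/4768 = 19027/214560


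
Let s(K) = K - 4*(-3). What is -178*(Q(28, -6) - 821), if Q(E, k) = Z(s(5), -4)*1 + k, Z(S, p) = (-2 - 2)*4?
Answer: 150054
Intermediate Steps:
s(K) = 12 + K (s(K) = K + 12 = 12 + K)
Z(S, p) = -16 (Z(S, p) = -4*4 = -16)
Q(E, k) = -16 + k (Q(E, k) = -16*1 + k = -16 + k)
-178*(Q(28, -6) - 821) = -178*((-16 - 6) - 821) = -178*(-22 - 821) = -178*(-843) = 150054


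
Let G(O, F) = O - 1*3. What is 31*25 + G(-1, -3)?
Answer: 771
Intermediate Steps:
G(O, F) = -3 + O (G(O, F) = O - 3 = -3 + O)
31*25 + G(-1, -3) = 31*25 + (-3 - 1) = 775 - 4 = 771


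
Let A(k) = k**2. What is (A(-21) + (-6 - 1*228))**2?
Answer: 42849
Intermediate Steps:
(A(-21) + (-6 - 1*228))**2 = ((-21)**2 + (-6 - 1*228))**2 = (441 + (-6 - 228))**2 = (441 - 234)**2 = 207**2 = 42849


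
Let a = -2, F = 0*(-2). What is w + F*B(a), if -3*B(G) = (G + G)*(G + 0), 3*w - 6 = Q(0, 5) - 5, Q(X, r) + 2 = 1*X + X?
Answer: -⅓ ≈ -0.33333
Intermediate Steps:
F = 0
Q(X, r) = -2 + 2*X (Q(X, r) = -2 + (1*X + X) = -2 + (X + X) = -2 + 2*X)
w = -⅓ (w = 2 + ((-2 + 2*0) - 5)/3 = 2 + ((-2 + 0) - 5)/3 = 2 + (-2 - 5)/3 = 2 + (⅓)*(-7) = 2 - 7/3 = -⅓ ≈ -0.33333)
B(G) = -2*G²/3 (B(G) = -(G + G)*(G + 0)/3 = -2*G*G/3 = -2*G²/3)
w + F*B(a) = -⅓ + 0*(-⅔*(-2)²) = -⅓ + 0*(-⅔*4) = -⅓ + 0*(-8/3) = -⅓ + 0 = -⅓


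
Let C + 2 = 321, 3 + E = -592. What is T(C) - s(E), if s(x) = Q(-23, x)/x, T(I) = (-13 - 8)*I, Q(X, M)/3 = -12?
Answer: -3985941/595 ≈ -6699.1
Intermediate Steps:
E = -595 (E = -3 - 592 = -595)
C = 319 (C = -2 + 321 = 319)
Q(X, M) = -36 (Q(X, M) = 3*(-12) = -36)
T(I) = -21*I
s(x) = -36/x
T(C) - s(E) = -21*319 - (-36)/(-595) = -6699 - (-36)*(-1)/595 = -6699 - 1*36/595 = -6699 - 36/595 = -3985941/595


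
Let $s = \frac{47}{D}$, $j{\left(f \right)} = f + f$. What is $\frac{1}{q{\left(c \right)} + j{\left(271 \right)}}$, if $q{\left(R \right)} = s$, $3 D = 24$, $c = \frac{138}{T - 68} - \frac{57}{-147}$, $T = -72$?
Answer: $\frac{8}{4383} \approx 0.0018252$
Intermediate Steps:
$j{\left(f \right)} = 2 f$
$c = - \frac{293}{490}$ ($c = \frac{138}{-72 - 68} - \frac{57}{-147} = \frac{138}{-72 - 68} - - \frac{19}{49} = \frac{138}{-140} + \frac{19}{49} = 138 \left(- \frac{1}{140}\right) + \frac{19}{49} = - \frac{69}{70} + \frac{19}{49} = - \frac{293}{490} \approx -0.59796$)
$D = 8$ ($D = \frac{1}{3} \cdot 24 = 8$)
$s = \frac{47}{8} \approx 5.875$
$q{\left(R \right)} = \frac{47}{8}$
$\frac{1}{q{\left(c \right)} + j{\left(271 \right)}} = \frac{1}{\frac{47}{8} + 2 \cdot 271} = \frac{1}{\frac{47}{8} + 542} = \frac{1}{\frac{4383}{8}} = \frac{8}{4383}$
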